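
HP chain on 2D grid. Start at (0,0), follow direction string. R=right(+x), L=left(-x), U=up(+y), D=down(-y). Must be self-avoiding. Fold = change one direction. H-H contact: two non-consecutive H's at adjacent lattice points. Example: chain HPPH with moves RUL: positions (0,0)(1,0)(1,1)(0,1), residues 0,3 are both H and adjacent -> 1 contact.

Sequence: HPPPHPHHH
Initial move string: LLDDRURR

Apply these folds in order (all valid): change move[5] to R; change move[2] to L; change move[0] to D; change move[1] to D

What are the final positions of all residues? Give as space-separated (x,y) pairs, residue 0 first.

Initial moves: LLDDRURR
Fold: move[5]->R => LLDDRRRR (positions: [(0, 0), (-1, 0), (-2, 0), (-2, -1), (-2, -2), (-1, -2), (0, -2), (1, -2), (2, -2)])
Fold: move[2]->L => LLLDRRRR (positions: [(0, 0), (-1, 0), (-2, 0), (-3, 0), (-3, -1), (-2, -1), (-1, -1), (0, -1), (1, -1)])
Fold: move[0]->D => DLLDRRRR (positions: [(0, 0), (0, -1), (-1, -1), (-2, -1), (-2, -2), (-1, -2), (0, -2), (1, -2), (2, -2)])
Fold: move[1]->D => DDLDRRRR (positions: [(0, 0), (0, -1), (0, -2), (-1, -2), (-1, -3), (0, -3), (1, -3), (2, -3), (3, -3)])

Answer: (0,0) (0,-1) (0,-2) (-1,-2) (-1,-3) (0,-3) (1,-3) (2,-3) (3,-3)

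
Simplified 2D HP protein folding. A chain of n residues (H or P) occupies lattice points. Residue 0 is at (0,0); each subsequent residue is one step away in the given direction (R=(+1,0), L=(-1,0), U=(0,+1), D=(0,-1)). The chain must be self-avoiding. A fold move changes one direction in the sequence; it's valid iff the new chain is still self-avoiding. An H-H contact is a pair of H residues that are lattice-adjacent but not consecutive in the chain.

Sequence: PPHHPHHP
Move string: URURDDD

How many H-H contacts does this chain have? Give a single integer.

Answer: 1

Derivation:
Positions: [(0, 0), (0, 1), (1, 1), (1, 2), (2, 2), (2, 1), (2, 0), (2, -1)]
H-H contact: residue 2 @(1,1) - residue 5 @(2, 1)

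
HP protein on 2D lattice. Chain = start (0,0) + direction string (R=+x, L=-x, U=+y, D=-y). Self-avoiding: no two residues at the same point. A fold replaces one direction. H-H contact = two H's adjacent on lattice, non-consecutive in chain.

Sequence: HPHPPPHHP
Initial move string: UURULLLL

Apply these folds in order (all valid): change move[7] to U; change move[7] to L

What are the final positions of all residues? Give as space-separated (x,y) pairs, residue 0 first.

Initial moves: UURULLLL
Fold: move[7]->U => UURULLLU (positions: [(0, 0), (0, 1), (0, 2), (1, 2), (1, 3), (0, 3), (-1, 3), (-2, 3), (-2, 4)])
Fold: move[7]->L => UURULLLL (positions: [(0, 0), (0, 1), (0, 2), (1, 2), (1, 3), (0, 3), (-1, 3), (-2, 3), (-3, 3)])

Answer: (0,0) (0,1) (0,2) (1,2) (1,3) (0,3) (-1,3) (-2,3) (-3,3)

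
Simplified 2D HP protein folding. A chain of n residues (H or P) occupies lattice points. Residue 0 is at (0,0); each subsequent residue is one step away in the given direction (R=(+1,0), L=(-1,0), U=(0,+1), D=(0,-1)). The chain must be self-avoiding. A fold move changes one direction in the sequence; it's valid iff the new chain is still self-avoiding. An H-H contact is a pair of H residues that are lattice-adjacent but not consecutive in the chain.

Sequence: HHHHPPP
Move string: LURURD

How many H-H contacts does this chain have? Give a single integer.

Answer: 1

Derivation:
Positions: [(0, 0), (-1, 0), (-1, 1), (0, 1), (0, 2), (1, 2), (1, 1)]
H-H contact: residue 0 @(0,0) - residue 3 @(0, 1)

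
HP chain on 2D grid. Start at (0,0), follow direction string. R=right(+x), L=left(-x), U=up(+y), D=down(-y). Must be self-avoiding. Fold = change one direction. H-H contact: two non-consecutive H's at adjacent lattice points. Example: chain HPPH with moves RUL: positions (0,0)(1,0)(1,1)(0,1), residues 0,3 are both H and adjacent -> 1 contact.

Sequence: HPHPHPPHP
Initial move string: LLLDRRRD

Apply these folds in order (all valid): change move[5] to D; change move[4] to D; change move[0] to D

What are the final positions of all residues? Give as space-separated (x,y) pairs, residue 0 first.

Answer: (0,0) (0,-1) (-1,-1) (-2,-1) (-2,-2) (-2,-3) (-2,-4) (-1,-4) (-1,-5)

Derivation:
Initial moves: LLLDRRRD
Fold: move[5]->D => LLLDRDRD (positions: [(0, 0), (-1, 0), (-2, 0), (-3, 0), (-3, -1), (-2, -1), (-2, -2), (-1, -2), (-1, -3)])
Fold: move[4]->D => LLLDDDRD (positions: [(0, 0), (-1, 0), (-2, 0), (-3, 0), (-3, -1), (-3, -2), (-3, -3), (-2, -3), (-2, -4)])
Fold: move[0]->D => DLLDDDRD (positions: [(0, 0), (0, -1), (-1, -1), (-2, -1), (-2, -2), (-2, -3), (-2, -4), (-1, -4), (-1, -5)])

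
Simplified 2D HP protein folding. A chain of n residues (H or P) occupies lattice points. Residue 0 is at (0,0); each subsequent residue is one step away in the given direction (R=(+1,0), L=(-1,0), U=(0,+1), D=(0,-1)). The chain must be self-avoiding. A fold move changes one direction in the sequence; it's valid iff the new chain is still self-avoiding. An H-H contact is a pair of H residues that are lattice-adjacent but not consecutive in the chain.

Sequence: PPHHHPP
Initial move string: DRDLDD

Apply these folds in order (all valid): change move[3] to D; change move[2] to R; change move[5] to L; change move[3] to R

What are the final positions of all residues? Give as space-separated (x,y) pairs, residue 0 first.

Initial moves: DRDLDD
Fold: move[3]->D => DRDDDD (positions: [(0, 0), (0, -1), (1, -1), (1, -2), (1, -3), (1, -4), (1, -5)])
Fold: move[2]->R => DRRDDD (positions: [(0, 0), (0, -1), (1, -1), (2, -1), (2, -2), (2, -3), (2, -4)])
Fold: move[5]->L => DRRDDL (positions: [(0, 0), (0, -1), (1, -1), (2, -1), (2, -2), (2, -3), (1, -3)])
Fold: move[3]->R => DRRRDL (positions: [(0, 0), (0, -1), (1, -1), (2, -1), (3, -1), (3, -2), (2, -2)])

Answer: (0,0) (0,-1) (1,-1) (2,-1) (3,-1) (3,-2) (2,-2)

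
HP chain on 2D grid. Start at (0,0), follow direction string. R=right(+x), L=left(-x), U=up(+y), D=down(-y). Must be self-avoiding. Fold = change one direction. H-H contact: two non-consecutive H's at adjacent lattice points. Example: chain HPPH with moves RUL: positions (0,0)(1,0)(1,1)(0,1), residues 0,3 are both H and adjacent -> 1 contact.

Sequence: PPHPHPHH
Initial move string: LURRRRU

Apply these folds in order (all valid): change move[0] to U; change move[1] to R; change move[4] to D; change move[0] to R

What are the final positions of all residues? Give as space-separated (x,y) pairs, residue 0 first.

Initial moves: LURRRRU
Fold: move[0]->U => UURRRRU (positions: [(0, 0), (0, 1), (0, 2), (1, 2), (2, 2), (3, 2), (4, 2), (4, 3)])
Fold: move[1]->R => URRRRRU (positions: [(0, 0), (0, 1), (1, 1), (2, 1), (3, 1), (4, 1), (5, 1), (5, 2)])
Fold: move[4]->D => URRRDRU (positions: [(0, 0), (0, 1), (1, 1), (2, 1), (3, 1), (3, 0), (4, 0), (4, 1)])
Fold: move[0]->R => RRRRDRU (positions: [(0, 0), (1, 0), (2, 0), (3, 0), (4, 0), (4, -1), (5, -1), (5, 0)])

Answer: (0,0) (1,0) (2,0) (3,0) (4,0) (4,-1) (5,-1) (5,0)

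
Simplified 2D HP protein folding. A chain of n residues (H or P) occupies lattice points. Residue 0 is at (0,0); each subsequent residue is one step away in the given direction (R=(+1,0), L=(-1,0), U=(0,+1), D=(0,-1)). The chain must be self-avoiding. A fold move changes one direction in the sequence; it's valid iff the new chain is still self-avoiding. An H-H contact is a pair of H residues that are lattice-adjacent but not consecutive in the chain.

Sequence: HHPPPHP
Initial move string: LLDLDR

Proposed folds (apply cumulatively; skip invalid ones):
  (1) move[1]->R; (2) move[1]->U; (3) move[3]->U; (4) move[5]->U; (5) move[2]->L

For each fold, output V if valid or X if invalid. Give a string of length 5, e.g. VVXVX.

Answer: XXXXV

Derivation:
Initial: LLDLDR -> [(0, 0), (-1, 0), (-2, 0), (-2, -1), (-3, -1), (-3, -2), (-2, -2)]
Fold 1: move[1]->R => LRDLDR INVALID (collision), skipped
Fold 2: move[1]->U => LUDLDR INVALID (collision), skipped
Fold 3: move[3]->U => LLDUDR INVALID (collision), skipped
Fold 4: move[5]->U => LLDLDU INVALID (collision), skipped
Fold 5: move[2]->L => LLLLDR VALID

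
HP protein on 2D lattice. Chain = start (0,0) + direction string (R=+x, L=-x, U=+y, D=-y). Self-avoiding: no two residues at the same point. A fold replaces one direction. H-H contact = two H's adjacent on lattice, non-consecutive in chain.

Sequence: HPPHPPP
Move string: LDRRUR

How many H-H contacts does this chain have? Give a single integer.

Answer: 1

Derivation:
Positions: [(0, 0), (-1, 0), (-1, -1), (0, -1), (1, -1), (1, 0), (2, 0)]
H-H contact: residue 0 @(0,0) - residue 3 @(0, -1)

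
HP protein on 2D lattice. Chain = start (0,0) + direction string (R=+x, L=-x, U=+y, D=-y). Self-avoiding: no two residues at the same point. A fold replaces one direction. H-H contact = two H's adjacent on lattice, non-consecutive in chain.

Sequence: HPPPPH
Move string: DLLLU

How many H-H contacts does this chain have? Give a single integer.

Answer: 0

Derivation:
Positions: [(0, 0), (0, -1), (-1, -1), (-2, -1), (-3, -1), (-3, 0)]
No H-H contacts found.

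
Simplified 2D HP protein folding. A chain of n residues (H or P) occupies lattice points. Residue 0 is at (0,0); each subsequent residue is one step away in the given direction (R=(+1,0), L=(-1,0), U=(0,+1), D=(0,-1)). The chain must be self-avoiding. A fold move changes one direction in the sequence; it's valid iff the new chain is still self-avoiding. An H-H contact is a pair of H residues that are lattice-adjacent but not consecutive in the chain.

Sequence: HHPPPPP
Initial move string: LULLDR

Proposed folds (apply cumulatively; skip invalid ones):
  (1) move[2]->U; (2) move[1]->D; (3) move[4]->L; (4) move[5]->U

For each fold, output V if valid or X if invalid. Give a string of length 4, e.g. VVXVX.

Answer: XVXX

Derivation:
Initial: LULLDR -> [(0, 0), (-1, 0), (-1, 1), (-2, 1), (-3, 1), (-3, 0), (-2, 0)]
Fold 1: move[2]->U => LUULDR INVALID (collision), skipped
Fold 2: move[1]->D => LDLLDR VALID
Fold 3: move[4]->L => LDLLLR INVALID (collision), skipped
Fold 4: move[5]->U => LDLLDU INVALID (collision), skipped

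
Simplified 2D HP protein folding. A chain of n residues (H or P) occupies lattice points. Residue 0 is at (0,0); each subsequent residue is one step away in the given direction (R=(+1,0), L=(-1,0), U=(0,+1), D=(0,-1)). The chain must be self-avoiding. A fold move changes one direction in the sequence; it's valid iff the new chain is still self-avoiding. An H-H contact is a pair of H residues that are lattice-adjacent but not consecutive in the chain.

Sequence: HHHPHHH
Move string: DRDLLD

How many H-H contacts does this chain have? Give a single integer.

Answer: 1

Derivation:
Positions: [(0, 0), (0, -1), (1, -1), (1, -2), (0, -2), (-1, -2), (-1, -3)]
H-H contact: residue 1 @(0,-1) - residue 4 @(0, -2)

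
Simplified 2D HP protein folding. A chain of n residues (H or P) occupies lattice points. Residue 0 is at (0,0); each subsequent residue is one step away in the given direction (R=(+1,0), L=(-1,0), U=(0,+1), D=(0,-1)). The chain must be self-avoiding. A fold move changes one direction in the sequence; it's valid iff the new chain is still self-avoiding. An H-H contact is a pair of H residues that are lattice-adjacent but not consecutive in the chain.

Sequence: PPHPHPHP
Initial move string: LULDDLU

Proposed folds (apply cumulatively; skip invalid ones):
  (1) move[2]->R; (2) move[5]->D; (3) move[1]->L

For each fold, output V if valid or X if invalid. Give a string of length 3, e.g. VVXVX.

Initial: LULDDLU -> [(0, 0), (-1, 0), (-1, 1), (-2, 1), (-2, 0), (-2, -1), (-3, -1), (-3, 0)]
Fold 1: move[2]->R => LURDDLU INVALID (collision), skipped
Fold 2: move[5]->D => LULDDDU INVALID (collision), skipped
Fold 3: move[1]->L => LLLDDLU VALID

Answer: XXV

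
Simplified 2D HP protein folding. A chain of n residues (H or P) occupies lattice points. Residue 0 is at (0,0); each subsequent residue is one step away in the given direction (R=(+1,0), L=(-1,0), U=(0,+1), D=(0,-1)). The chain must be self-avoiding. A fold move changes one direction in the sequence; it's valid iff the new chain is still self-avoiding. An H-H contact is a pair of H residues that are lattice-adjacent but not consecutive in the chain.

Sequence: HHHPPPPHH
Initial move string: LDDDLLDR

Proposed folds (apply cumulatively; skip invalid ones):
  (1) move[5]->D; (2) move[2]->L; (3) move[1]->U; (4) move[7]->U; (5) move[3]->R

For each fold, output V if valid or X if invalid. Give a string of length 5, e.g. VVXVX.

Answer: VVVXX

Derivation:
Initial: LDDDLLDR -> [(0, 0), (-1, 0), (-1, -1), (-1, -2), (-1, -3), (-2, -3), (-3, -3), (-3, -4), (-2, -4)]
Fold 1: move[5]->D => LDDDLDDR VALID
Fold 2: move[2]->L => LDLDLDDR VALID
Fold 3: move[1]->U => LULDLDDR VALID
Fold 4: move[7]->U => LULDLDDU INVALID (collision), skipped
Fold 5: move[3]->R => LULRLDDR INVALID (collision), skipped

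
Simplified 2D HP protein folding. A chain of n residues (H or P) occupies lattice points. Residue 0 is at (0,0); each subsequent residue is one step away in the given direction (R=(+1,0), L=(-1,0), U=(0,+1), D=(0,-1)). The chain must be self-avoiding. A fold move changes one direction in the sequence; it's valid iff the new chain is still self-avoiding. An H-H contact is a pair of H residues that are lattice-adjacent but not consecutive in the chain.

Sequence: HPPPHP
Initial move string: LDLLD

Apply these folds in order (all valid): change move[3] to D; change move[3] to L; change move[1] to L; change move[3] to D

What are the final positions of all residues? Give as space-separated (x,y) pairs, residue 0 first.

Answer: (0,0) (-1,0) (-2,0) (-3,0) (-3,-1) (-3,-2)

Derivation:
Initial moves: LDLLD
Fold: move[3]->D => LDLDD (positions: [(0, 0), (-1, 0), (-1, -1), (-2, -1), (-2, -2), (-2, -3)])
Fold: move[3]->L => LDLLD (positions: [(0, 0), (-1, 0), (-1, -1), (-2, -1), (-3, -1), (-3, -2)])
Fold: move[1]->L => LLLLD (positions: [(0, 0), (-1, 0), (-2, 0), (-3, 0), (-4, 0), (-4, -1)])
Fold: move[3]->D => LLLDD (positions: [(0, 0), (-1, 0), (-2, 0), (-3, 0), (-3, -1), (-3, -2)])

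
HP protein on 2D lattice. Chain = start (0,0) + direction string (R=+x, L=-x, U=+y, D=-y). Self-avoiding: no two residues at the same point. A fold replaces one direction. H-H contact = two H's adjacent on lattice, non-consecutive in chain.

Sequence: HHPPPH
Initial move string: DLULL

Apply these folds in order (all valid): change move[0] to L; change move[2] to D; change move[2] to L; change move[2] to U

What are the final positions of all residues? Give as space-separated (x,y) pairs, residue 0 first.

Initial moves: DLULL
Fold: move[0]->L => LLULL (positions: [(0, 0), (-1, 0), (-2, 0), (-2, 1), (-3, 1), (-4, 1)])
Fold: move[2]->D => LLDLL (positions: [(0, 0), (-1, 0), (-2, 0), (-2, -1), (-3, -1), (-4, -1)])
Fold: move[2]->L => LLLLL (positions: [(0, 0), (-1, 0), (-2, 0), (-3, 0), (-4, 0), (-5, 0)])
Fold: move[2]->U => LLULL (positions: [(0, 0), (-1, 0), (-2, 0), (-2, 1), (-3, 1), (-4, 1)])

Answer: (0,0) (-1,0) (-2,0) (-2,1) (-3,1) (-4,1)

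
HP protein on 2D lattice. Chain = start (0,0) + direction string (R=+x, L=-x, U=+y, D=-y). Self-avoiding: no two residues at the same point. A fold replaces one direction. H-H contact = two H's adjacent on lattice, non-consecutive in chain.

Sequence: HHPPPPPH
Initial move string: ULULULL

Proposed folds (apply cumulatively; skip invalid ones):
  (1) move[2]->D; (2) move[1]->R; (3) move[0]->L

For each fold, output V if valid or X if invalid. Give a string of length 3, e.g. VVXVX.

Initial: ULULULL -> [(0, 0), (0, 1), (-1, 1), (-1, 2), (-2, 2), (-2, 3), (-3, 3), (-4, 3)]
Fold 1: move[2]->D => ULDLULL VALID
Fold 2: move[1]->R => URDLULL INVALID (collision), skipped
Fold 3: move[0]->L => LLDLULL VALID

Answer: VXV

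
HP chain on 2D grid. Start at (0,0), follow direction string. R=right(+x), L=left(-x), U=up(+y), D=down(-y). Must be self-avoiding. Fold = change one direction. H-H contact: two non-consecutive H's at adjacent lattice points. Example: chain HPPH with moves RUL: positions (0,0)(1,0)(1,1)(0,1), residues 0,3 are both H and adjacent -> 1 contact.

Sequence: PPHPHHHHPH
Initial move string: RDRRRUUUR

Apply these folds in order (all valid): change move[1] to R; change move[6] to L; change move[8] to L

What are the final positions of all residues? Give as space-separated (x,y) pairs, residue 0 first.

Answer: (0,0) (1,0) (2,0) (3,0) (4,0) (5,0) (5,1) (4,1) (4,2) (3,2)

Derivation:
Initial moves: RDRRRUUUR
Fold: move[1]->R => RRRRRUUUR (positions: [(0, 0), (1, 0), (2, 0), (3, 0), (4, 0), (5, 0), (5, 1), (5, 2), (5, 3), (6, 3)])
Fold: move[6]->L => RRRRRULUR (positions: [(0, 0), (1, 0), (2, 0), (3, 0), (4, 0), (5, 0), (5, 1), (4, 1), (4, 2), (5, 2)])
Fold: move[8]->L => RRRRRULUL (positions: [(0, 0), (1, 0), (2, 0), (3, 0), (4, 0), (5, 0), (5, 1), (4, 1), (4, 2), (3, 2)])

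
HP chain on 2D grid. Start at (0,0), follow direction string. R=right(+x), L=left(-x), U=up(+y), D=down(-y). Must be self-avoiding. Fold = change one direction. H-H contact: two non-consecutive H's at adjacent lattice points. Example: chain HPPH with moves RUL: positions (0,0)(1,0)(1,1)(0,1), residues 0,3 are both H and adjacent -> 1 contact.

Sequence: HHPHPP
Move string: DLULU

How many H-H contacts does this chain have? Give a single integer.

Answer: 1

Derivation:
Positions: [(0, 0), (0, -1), (-1, -1), (-1, 0), (-2, 0), (-2, 1)]
H-H contact: residue 0 @(0,0) - residue 3 @(-1, 0)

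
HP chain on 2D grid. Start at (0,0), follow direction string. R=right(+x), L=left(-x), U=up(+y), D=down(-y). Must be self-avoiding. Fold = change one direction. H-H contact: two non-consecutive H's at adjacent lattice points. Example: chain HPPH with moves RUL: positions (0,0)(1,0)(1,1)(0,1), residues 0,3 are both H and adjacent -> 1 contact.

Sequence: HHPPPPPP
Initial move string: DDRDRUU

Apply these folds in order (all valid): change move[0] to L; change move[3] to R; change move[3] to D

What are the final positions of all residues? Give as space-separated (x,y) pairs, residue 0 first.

Answer: (0,0) (-1,0) (-1,-1) (0,-1) (0,-2) (1,-2) (1,-1) (1,0)

Derivation:
Initial moves: DDRDRUU
Fold: move[0]->L => LDRDRUU (positions: [(0, 0), (-1, 0), (-1, -1), (0, -1), (0, -2), (1, -2), (1, -1), (1, 0)])
Fold: move[3]->R => LDRRRUU (positions: [(0, 0), (-1, 0), (-1, -1), (0, -1), (1, -1), (2, -1), (2, 0), (2, 1)])
Fold: move[3]->D => LDRDRUU (positions: [(0, 0), (-1, 0), (-1, -1), (0, -1), (0, -2), (1, -2), (1, -1), (1, 0)])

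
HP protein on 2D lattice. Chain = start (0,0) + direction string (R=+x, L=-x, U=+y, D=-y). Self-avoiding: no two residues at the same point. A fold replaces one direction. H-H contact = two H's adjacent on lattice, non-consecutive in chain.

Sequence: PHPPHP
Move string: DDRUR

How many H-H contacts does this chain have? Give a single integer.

Answer: 1

Derivation:
Positions: [(0, 0), (0, -1), (0, -2), (1, -2), (1, -1), (2, -1)]
H-H contact: residue 1 @(0,-1) - residue 4 @(1, -1)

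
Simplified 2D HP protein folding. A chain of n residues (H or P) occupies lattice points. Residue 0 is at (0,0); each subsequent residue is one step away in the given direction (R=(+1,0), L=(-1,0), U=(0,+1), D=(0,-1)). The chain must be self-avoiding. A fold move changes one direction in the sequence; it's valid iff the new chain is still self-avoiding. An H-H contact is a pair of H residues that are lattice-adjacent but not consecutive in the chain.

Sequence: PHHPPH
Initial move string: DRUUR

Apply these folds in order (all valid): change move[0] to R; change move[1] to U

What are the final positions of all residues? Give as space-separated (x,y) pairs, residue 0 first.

Initial moves: DRUUR
Fold: move[0]->R => RRUUR (positions: [(0, 0), (1, 0), (2, 0), (2, 1), (2, 2), (3, 2)])
Fold: move[1]->U => RUUUR (positions: [(0, 0), (1, 0), (1, 1), (1, 2), (1, 3), (2, 3)])

Answer: (0,0) (1,0) (1,1) (1,2) (1,3) (2,3)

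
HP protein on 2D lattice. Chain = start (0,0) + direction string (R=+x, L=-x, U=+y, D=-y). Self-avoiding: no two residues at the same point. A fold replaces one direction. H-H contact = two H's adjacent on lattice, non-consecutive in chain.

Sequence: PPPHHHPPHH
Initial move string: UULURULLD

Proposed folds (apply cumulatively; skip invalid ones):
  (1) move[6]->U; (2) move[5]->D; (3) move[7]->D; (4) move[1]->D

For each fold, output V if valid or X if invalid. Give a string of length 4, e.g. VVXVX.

Initial: UULURULLD -> [(0, 0), (0, 1), (0, 2), (-1, 2), (-1, 3), (0, 3), (0, 4), (-1, 4), (-2, 4), (-2, 3)]
Fold 1: move[6]->U => UULURUULD VALID
Fold 2: move[5]->D => UULURDULD INVALID (collision), skipped
Fold 3: move[7]->D => UULURUUDD INVALID (collision), skipped
Fold 4: move[1]->D => UDLURUULD INVALID (collision), skipped

Answer: VXXX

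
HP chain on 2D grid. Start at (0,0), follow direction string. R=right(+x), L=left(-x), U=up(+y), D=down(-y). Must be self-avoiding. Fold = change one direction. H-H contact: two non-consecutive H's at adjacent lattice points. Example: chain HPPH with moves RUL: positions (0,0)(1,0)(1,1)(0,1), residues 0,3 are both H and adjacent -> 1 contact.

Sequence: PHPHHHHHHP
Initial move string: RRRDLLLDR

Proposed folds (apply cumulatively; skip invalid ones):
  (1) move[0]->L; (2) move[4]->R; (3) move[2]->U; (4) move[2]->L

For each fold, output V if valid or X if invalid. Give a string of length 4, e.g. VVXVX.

Answer: XXXX

Derivation:
Initial: RRRDLLLDR -> [(0, 0), (1, 0), (2, 0), (3, 0), (3, -1), (2, -1), (1, -1), (0, -1), (0, -2), (1, -2)]
Fold 1: move[0]->L => LRRDLLLDR INVALID (collision), skipped
Fold 2: move[4]->R => RRRDRLLDR INVALID (collision), skipped
Fold 3: move[2]->U => RRUDLLLDR INVALID (collision), skipped
Fold 4: move[2]->L => RRLDLLLDR INVALID (collision), skipped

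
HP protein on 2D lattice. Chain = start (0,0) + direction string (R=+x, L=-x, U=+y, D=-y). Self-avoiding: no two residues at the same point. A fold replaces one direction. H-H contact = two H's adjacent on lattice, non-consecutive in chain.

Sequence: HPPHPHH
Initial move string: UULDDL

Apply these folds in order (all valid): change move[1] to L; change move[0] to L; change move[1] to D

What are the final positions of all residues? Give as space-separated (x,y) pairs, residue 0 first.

Answer: (0,0) (-1,0) (-1,-1) (-2,-1) (-2,-2) (-2,-3) (-3,-3)

Derivation:
Initial moves: UULDDL
Fold: move[1]->L => ULLDDL (positions: [(0, 0), (0, 1), (-1, 1), (-2, 1), (-2, 0), (-2, -1), (-3, -1)])
Fold: move[0]->L => LLLDDL (positions: [(0, 0), (-1, 0), (-2, 0), (-3, 0), (-3, -1), (-3, -2), (-4, -2)])
Fold: move[1]->D => LDLDDL (positions: [(0, 0), (-1, 0), (-1, -1), (-2, -1), (-2, -2), (-2, -3), (-3, -3)])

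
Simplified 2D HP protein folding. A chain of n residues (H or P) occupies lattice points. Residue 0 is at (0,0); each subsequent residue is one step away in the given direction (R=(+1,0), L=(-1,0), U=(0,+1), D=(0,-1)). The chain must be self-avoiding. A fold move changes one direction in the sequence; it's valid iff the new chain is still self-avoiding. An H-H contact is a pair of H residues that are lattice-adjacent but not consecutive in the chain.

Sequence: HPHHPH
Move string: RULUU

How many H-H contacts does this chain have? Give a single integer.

Answer: 1

Derivation:
Positions: [(0, 0), (1, 0), (1, 1), (0, 1), (0, 2), (0, 3)]
H-H contact: residue 0 @(0,0) - residue 3 @(0, 1)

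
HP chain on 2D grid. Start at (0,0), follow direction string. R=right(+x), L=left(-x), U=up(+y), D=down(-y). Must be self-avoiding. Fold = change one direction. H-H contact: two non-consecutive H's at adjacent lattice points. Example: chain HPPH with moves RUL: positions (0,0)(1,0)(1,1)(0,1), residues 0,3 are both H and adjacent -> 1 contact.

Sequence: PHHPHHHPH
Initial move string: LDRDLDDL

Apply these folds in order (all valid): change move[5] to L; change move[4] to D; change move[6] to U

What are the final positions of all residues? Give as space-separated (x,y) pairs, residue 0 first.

Initial moves: LDRDLDDL
Fold: move[5]->L => LDRDLLDL (positions: [(0, 0), (-1, 0), (-1, -1), (0, -1), (0, -2), (-1, -2), (-2, -2), (-2, -3), (-3, -3)])
Fold: move[4]->D => LDRDDLDL (positions: [(0, 0), (-1, 0), (-1, -1), (0, -1), (0, -2), (0, -3), (-1, -3), (-1, -4), (-2, -4)])
Fold: move[6]->U => LDRDDLUL (positions: [(0, 0), (-1, 0), (-1, -1), (0, -1), (0, -2), (0, -3), (-1, -3), (-1, -2), (-2, -2)])

Answer: (0,0) (-1,0) (-1,-1) (0,-1) (0,-2) (0,-3) (-1,-3) (-1,-2) (-2,-2)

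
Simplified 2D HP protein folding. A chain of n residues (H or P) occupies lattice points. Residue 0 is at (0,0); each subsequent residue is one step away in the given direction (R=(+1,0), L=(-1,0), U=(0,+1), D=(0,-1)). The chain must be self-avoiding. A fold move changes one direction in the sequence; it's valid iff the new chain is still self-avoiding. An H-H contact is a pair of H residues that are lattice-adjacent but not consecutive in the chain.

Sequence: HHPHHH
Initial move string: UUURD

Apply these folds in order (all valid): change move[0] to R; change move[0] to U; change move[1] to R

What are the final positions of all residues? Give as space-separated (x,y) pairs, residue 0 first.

Initial moves: UUURD
Fold: move[0]->R => RUURD (positions: [(0, 0), (1, 0), (1, 1), (1, 2), (2, 2), (2, 1)])
Fold: move[0]->U => UUURD (positions: [(0, 0), (0, 1), (0, 2), (0, 3), (1, 3), (1, 2)])
Fold: move[1]->R => URURD (positions: [(0, 0), (0, 1), (1, 1), (1, 2), (2, 2), (2, 1)])

Answer: (0,0) (0,1) (1,1) (1,2) (2,2) (2,1)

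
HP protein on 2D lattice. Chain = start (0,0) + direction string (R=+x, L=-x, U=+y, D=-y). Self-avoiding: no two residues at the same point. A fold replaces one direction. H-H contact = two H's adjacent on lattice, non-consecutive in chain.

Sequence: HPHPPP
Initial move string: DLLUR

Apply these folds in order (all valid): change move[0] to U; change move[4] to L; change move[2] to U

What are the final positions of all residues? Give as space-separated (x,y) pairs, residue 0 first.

Initial moves: DLLUR
Fold: move[0]->U => ULLUR (positions: [(0, 0), (0, 1), (-1, 1), (-2, 1), (-2, 2), (-1, 2)])
Fold: move[4]->L => ULLUL (positions: [(0, 0), (0, 1), (-1, 1), (-2, 1), (-2, 2), (-3, 2)])
Fold: move[2]->U => ULUUL (positions: [(0, 0), (0, 1), (-1, 1), (-1, 2), (-1, 3), (-2, 3)])

Answer: (0,0) (0,1) (-1,1) (-1,2) (-1,3) (-2,3)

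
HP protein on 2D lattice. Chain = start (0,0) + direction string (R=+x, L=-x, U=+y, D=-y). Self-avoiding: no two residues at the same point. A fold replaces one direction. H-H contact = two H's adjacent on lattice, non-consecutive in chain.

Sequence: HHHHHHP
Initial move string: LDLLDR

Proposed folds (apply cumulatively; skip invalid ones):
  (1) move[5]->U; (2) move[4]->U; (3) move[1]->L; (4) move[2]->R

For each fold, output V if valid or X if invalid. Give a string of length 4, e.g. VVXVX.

Answer: XVVX

Derivation:
Initial: LDLLDR -> [(0, 0), (-1, 0), (-1, -1), (-2, -1), (-3, -1), (-3, -2), (-2, -2)]
Fold 1: move[5]->U => LDLLDU INVALID (collision), skipped
Fold 2: move[4]->U => LDLLUR VALID
Fold 3: move[1]->L => LLLLUR VALID
Fold 4: move[2]->R => LLRLUR INVALID (collision), skipped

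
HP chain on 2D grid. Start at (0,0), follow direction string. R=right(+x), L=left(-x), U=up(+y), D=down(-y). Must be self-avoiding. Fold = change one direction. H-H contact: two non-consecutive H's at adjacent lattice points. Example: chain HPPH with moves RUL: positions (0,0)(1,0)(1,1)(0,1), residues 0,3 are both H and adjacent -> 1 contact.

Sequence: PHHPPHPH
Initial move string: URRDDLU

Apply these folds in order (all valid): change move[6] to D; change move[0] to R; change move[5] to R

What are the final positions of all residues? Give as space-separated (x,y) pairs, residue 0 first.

Initial moves: URRDDLU
Fold: move[6]->D => URRDDLD (positions: [(0, 0), (0, 1), (1, 1), (2, 1), (2, 0), (2, -1), (1, -1), (1, -2)])
Fold: move[0]->R => RRRDDLD (positions: [(0, 0), (1, 0), (2, 0), (3, 0), (3, -1), (3, -2), (2, -2), (2, -3)])
Fold: move[5]->R => RRRDDRD (positions: [(0, 0), (1, 0), (2, 0), (3, 0), (3, -1), (3, -2), (4, -2), (4, -3)])

Answer: (0,0) (1,0) (2,0) (3,0) (3,-1) (3,-2) (4,-2) (4,-3)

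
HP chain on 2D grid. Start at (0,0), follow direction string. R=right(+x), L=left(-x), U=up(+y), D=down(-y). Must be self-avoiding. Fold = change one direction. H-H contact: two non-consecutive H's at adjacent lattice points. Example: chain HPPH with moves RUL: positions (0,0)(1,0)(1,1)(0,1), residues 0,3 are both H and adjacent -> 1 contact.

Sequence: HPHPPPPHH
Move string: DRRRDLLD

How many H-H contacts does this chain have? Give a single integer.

Positions: [(0, 0), (0, -1), (1, -1), (2, -1), (3, -1), (3, -2), (2, -2), (1, -2), (1, -3)]
H-H contact: residue 2 @(1,-1) - residue 7 @(1, -2)

Answer: 1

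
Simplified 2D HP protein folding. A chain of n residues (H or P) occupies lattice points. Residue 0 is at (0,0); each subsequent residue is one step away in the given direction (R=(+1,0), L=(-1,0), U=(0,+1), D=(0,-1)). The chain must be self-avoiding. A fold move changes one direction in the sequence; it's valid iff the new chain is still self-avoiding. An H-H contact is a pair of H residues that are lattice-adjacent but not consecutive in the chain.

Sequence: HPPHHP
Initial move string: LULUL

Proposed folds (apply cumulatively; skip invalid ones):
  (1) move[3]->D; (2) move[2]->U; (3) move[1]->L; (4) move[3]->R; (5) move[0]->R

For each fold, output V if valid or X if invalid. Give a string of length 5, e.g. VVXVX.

Answer: VXVXX

Derivation:
Initial: LULUL -> [(0, 0), (-1, 0), (-1, 1), (-2, 1), (-2, 2), (-3, 2)]
Fold 1: move[3]->D => LULDL VALID
Fold 2: move[2]->U => LUUDL INVALID (collision), skipped
Fold 3: move[1]->L => LLLDL VALID
Fold 4: move[3]->R => LLLRL INVALID (collision), skipped
Fold 5: move[0]->R => RLLDL INVALID (collision), skipped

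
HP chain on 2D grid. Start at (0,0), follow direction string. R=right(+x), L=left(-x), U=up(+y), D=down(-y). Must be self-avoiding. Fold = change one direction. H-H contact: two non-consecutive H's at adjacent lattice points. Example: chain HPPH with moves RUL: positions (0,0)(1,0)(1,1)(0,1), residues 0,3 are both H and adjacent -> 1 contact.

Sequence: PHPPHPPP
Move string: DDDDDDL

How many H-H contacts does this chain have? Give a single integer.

Answer: 0

Derivation:
Positions: [(0, 0), (0, -1), (0, -2), (0, -3), (0, -4), (0, -5), (0, -6), (-1, -6)]
No H-H contacts found.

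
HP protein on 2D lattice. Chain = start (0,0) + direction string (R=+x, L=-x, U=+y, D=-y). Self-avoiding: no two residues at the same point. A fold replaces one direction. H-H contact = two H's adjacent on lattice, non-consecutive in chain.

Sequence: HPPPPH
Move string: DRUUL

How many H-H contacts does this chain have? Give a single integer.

Positions: [(0, 0), (0, -1), (1, -1), (1, 0), (1, 1), (0, 1)]
H-H contact: residue 0 @(0,0) - residue 5 @(0, 1)

Answer: 1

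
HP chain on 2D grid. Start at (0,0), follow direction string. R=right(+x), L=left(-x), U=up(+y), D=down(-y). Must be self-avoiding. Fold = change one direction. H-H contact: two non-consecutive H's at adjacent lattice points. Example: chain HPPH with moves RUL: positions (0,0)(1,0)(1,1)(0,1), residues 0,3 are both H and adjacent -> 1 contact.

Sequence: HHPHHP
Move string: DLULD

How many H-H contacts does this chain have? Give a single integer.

Answer: 1

Derivation:
Positions: [(0, 0), (0, -1), (-1, -1), (-1, 0), (-2, 0), (-2, -1)]
H-H contact: residue 0 @(0,0) - residue 3 @(-1, 0)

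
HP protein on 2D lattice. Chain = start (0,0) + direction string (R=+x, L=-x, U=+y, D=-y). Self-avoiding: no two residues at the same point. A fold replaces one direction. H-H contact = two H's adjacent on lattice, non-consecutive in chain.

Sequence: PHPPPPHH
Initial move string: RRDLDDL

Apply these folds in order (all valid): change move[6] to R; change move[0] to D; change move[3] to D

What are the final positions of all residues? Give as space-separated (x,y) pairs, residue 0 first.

Answer: (0,0) (0,-1) (1,-1) (1,-2) (1,-3) (1,-4) (1,-5) (2,-5)

Derivation:
Initial moves: RRDLDDL
Fold: move[6]->R => RRDLDDR (positions: [(0, 0), (1, 0), (2, 0), (2, -1), (1, -1), (1, -2), (1, -3), (2, -3)])
Fold: move[0]->D => DRDLDDR (positions: [(0, 0), (0, -1), (1, -1), (1, -2), (0, -2), (0, -3), (0, -4), (1, -4)])
Fold: move[3]->D => DRDDDDR (positions: [(0, 0), (0, -1), (1, -1), (1, -2), (1, -3), (1, -4), (1, -5), (2, -5)])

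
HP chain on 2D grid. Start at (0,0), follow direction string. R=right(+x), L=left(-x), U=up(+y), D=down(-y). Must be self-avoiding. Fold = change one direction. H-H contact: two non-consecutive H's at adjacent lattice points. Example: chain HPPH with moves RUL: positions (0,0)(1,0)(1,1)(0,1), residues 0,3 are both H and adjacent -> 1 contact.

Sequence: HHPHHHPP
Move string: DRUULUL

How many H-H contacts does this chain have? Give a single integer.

Answer: 2

Derivation:
Positions: [(0, 0), (0, -1), (1, -1), (1, 0), (1, 1), (0, 1), (0, 2), (-1, 2)]
H-H contact: residue 0 @(0,0) - residue 3 @(1, 0)
H-H contact: residue 0 @(0,0) - residue 5 @(0, 1)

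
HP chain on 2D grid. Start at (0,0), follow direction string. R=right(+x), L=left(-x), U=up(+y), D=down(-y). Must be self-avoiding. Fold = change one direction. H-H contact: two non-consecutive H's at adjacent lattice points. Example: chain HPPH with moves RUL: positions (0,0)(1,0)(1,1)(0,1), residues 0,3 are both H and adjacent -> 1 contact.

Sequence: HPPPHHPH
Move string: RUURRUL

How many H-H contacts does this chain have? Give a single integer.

Answer: 1

Derivation:
Positions: [(0, 0), (1, 0), (1, 1), (1, 2), (2, 2), (3, 2), (3, 3), (2, 3)]
H-H contact: residue 4 @(2,2) - residue 7 @(2, 3)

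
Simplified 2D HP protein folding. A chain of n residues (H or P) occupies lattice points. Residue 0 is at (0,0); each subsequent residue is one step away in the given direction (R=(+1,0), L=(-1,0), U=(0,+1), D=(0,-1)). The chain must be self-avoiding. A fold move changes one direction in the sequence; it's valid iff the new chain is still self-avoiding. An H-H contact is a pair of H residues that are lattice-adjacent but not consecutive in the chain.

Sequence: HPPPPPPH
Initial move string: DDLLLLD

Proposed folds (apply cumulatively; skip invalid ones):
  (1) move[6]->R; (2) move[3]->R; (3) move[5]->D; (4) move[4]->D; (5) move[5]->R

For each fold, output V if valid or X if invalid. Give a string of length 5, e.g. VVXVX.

Initial: DDLLLLD -> [(0, 0), (0, -1), (0, -2), (-1, -2), (-2, -2), (-3, -2), (-4, -2), (-4, -3)]
Fold 1: move[6]->R => DDLLLLR INVALID (collision), skipped
Fold 2: move[3]->R => DDLRLLD INVALID (collision), skipped
Fold 3: move[5]->D => DDLLLDD VALID
Fold 4: move[4]->D => DDLLDDD VALID
Fold 5: move[5]->R => DDLLDRD VALID

Answer: XXVVV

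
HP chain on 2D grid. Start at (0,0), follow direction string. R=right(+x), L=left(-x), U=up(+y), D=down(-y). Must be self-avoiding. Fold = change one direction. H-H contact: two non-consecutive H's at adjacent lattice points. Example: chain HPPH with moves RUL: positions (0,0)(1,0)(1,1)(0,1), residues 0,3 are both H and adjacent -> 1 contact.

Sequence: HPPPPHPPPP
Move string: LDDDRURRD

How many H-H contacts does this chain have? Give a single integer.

Positions: [(0, 0), (-1, 0), (-1, -1), (-1, -2), (-1, -3), (0, -3), (0, -2), (1, -2), (2, -2), (2, -3)]
No H-H contacts found.

Answer: 0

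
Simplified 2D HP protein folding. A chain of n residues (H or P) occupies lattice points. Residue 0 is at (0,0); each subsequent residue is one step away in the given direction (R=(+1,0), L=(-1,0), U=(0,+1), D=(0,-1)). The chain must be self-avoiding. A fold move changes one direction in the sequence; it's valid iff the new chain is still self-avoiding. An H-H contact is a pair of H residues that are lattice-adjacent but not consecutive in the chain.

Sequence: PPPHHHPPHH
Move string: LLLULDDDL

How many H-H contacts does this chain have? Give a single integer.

Positions: [(0, 0), (-1, 0), (-2, 0), (-3, 0), (-3, 1), (-4, 1), (-4, 0), (-4, -1), (-4, -2), (-5, -2)]
No H-H contacts found.

Answer: 0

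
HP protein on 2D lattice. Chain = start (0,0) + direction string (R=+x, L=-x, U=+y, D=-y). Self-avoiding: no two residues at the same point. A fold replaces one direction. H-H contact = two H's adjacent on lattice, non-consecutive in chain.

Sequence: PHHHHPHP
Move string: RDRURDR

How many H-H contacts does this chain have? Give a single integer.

Positions: [(0, 0), (1, 0), (1, -1), (2, -1), (2, 0), (3, 0), (3, -1), (4, -1)]
H-H contact: residue 1 @(1,0) - residue 4 @(2, 0)
H-H contact: residue 3 @(2,-1) - residue 6 @(3, -1)

Answer: 2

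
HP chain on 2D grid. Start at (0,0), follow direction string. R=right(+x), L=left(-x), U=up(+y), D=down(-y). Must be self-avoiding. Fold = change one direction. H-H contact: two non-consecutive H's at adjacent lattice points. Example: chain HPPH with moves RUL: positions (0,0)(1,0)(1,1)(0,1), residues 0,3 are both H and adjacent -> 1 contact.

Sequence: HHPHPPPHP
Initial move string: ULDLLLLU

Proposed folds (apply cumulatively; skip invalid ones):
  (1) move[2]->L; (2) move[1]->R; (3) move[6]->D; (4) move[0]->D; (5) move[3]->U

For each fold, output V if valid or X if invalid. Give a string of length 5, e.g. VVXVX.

Initial: ULDLLLLU -> [(0, 0), (0, 1), (-1, 1), (-1, 0), (-2, 0), (-3, 0), (-4, 0), (-5, 0), (-5, 1)]
Fold 1: move[2]->L => ULLLLLLU VALID
Fold 2: move[1]->R => URLLLLLU INVALID (collision), skipped
Fold 3: move[6]->D => ULLLLLDU INVALID (collision), skipped
Fold 4: move[0]->D => DLLLLLLU VALID
Fold 5: move[3]->U => DLLULLLU VALID

Answer: VXXVV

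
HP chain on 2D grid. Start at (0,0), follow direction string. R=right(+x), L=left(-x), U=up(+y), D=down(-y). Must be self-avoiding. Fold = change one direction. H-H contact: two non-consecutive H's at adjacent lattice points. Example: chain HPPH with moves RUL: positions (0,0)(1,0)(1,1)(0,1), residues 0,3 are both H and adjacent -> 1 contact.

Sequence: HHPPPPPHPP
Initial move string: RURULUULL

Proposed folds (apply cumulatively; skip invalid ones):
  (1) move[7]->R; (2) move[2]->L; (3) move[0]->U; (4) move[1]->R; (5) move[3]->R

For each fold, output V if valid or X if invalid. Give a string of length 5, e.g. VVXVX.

Initial: RURULUULL -> [(0, 0), (1, 0), (1, 1), (2, 1), (2, 2), (1, 2), (1, 3), (1, 4), (0, 4), (-1, 4)]
Fold 1: move[7]->R => RURULUURL INVALID (collision), skipped
Fold 2: move[2]->L => RULULUULL VALID
Fold 3: move[0]->U => UULULUULL VALID
Fold 4: move[1]->R => URLULUULL INVALID (collision), skipped
Fold 5: move[3]->R => UULRLUULL INVALID (collision), skipped

Answer: XVVXX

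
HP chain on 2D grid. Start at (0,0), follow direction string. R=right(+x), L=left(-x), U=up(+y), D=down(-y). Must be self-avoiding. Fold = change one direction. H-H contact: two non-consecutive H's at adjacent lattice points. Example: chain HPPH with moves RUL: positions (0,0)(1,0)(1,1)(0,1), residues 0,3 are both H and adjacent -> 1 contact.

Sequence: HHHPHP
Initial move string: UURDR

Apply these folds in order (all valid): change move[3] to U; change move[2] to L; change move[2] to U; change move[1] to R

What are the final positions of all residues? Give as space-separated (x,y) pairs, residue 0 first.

Initial moves: UURDR
Fold: move[3]->U => UURUR (positions: [(0, 0), (0, 1), (0, 2), (1, 2), (1, 3), (2, 3)])
Fold: move[2]->L => UULUR (positions: [(0, 0), (0, 1), (0, 2), (-1, 2), (-1, 3), (0, 3)])
Fold: move[2]->U => UUUUR (positions: [(0, 0), (0, 1), (0, 2), (0, 3), (0, 4), (1, 4)])
Fold: move[1]->R => URUUR (positions: [(0, 0), (0, 1), (1, 1), (1, 2), (1, 3), (2, 3)])

Answer: (0,0) (0,1) (1,1) (1,2) (1,3) (2,3)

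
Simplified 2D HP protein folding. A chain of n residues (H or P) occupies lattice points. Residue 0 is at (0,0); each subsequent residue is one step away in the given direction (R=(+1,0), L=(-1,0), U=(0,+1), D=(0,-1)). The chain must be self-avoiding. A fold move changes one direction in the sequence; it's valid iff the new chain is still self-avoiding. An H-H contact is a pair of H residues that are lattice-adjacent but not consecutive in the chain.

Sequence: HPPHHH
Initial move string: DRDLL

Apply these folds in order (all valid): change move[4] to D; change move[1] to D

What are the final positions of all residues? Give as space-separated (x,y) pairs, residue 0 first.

Answer: (0,0) (0,-1) (0,-2) (0,-3) (-1,-3) (-1,-4)

Derivation:
Initial moves: DRDLL
Fold: move[4]->D => DRDLD (positions: [(0, 0), (0, -1), (1, -1), (1, -2), (0, -2), (0, -3)])
Fold: move[1]->D => DDDLD (positions: [(0, 0), (0, -1), (0, -2), (0, -3), (-1, -3), (-1, -4)])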